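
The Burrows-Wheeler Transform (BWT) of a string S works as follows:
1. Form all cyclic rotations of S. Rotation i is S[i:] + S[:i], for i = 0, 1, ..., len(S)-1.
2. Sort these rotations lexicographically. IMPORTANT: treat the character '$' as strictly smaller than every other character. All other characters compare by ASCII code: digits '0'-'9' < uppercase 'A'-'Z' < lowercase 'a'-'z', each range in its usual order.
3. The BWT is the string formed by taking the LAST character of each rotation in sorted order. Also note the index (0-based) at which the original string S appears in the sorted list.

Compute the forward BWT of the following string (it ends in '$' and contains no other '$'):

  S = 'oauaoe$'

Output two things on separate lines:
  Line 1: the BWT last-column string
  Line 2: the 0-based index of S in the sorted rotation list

All 7 rotations (rotation i = S[i:]+S[:i]):
  rot[0] = oauaoe$
  rot[1] = auaoe$o
  rot[2] = uaoe$oa
  rot[3] = aoe$oau
  rot[4] = oe$oaua
  rot[5] = e$oauao
  rot[6] = $oauaoe
Sorted (with $ < everything):
  sorted[0] = $oauaoe  (last char: 'e')
  sorted[1] = aoe$oau  (last char: 'u')
  sorted[2] = auaoe$o  (last char: 'o')
  sorted[3] = e$oauao  (last char: 'o')
  sorted[4] = oauaoe$  (last char: '$')
  sorted[5] = oe$oaua  (last char: 'a')
  sorted[6] = uaoe$oa  (last char: 'a')
Last column: euoo$aa
Original string S is at sorted index 4

Answer: euoo$aa
4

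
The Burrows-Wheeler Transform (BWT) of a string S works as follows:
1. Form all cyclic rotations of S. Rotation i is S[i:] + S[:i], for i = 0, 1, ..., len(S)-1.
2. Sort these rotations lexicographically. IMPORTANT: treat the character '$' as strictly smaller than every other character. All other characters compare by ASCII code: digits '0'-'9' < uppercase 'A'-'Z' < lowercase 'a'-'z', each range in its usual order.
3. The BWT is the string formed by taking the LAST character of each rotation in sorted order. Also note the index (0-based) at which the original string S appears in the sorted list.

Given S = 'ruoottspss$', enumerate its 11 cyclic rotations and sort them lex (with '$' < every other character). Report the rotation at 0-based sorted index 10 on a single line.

Answer: uoottspss$r

Derivation:
All 11 rotations (rotation i = S[i:]+S[:i]):
  rot[0] = ruoottspss$
  rot[1] = uoottspss$r
  rot[2] = oottspss$ru
  rot[3] = ottspss$ruo
  rot[4] = ttspss$ruoo
  rot[5] = tspss$ruoot
  rot[6] = spss$ruoott
  rot[7] = pss$ruootts
  rot[8] = ss$ruoottsp
  rot[9] = s$ruoottsps
  rot[10] = $ruoottspss
Sorted (with $ < everything):
  sorted[0] = $ruoottspss
  sorted[1] = oottspss$ru
  sorted[2] = ottspss$ruo
  sorted[3] = pss$ruootts
  sorted[4] = ruoottspss$
  sorted[5] = s$ruoottsps
  sorted[6] = spss$ruoott
  sorted[7] = ss$ruoottsp
  sorted[8] = tspss$ruoot
  sorted[9] = ttspss$ruoo
  sorted[10] = uoottspss$r
sorted[10] = uoottspss$r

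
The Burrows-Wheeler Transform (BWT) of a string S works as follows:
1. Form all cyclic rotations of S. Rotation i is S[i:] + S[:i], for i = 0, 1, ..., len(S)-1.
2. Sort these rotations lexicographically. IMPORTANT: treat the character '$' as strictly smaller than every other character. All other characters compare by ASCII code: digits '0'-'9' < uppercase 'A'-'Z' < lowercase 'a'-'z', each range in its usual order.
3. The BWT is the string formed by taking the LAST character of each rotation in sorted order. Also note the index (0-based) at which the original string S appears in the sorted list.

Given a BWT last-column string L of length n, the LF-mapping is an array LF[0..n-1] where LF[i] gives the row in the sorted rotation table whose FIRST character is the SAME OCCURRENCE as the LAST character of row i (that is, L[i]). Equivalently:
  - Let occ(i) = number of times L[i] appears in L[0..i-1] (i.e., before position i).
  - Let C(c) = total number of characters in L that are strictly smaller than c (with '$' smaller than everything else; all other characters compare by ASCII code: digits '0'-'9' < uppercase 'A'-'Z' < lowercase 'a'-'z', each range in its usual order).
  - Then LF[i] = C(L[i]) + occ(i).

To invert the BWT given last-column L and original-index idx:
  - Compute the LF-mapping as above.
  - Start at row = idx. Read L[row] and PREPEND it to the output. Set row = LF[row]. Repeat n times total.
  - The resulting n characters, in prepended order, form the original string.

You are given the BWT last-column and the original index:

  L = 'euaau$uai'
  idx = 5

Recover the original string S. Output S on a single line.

Answer: iuuaaaue$

Derivation:
LF mapping: 4 6 1 2 7 0 8 3 5
Walk LF starting at row 5, prepending L[row]:
  step 1: row=5, L[5]='$', prepend. Next row=LF[5]=0
  step 2: row=0, L[0]='e', prepend. Next row=LF[0]=4
  step 3: row=4, L[4]='u', prepend. Next row=LF[4]=7
  step 4: row=7, L[7]='a', prepend. Next row=LF[7]=3
  step 5: row=3, L[3]='a', prepend. Next row=LF[3]=2
  step 6: row=2, L[2]='a', prepend. Next row=LF[2]=1
  step 7: row=1, L[1]='u', prepend. Next row=LF[1]=6
  step 8: row=6, L[6]='u', prepend. Next row=LF[6]=8
  step 9: row=8, L[8]='i', prepend. Next row=LF[8]=5
Reversed output: iuuaaaue$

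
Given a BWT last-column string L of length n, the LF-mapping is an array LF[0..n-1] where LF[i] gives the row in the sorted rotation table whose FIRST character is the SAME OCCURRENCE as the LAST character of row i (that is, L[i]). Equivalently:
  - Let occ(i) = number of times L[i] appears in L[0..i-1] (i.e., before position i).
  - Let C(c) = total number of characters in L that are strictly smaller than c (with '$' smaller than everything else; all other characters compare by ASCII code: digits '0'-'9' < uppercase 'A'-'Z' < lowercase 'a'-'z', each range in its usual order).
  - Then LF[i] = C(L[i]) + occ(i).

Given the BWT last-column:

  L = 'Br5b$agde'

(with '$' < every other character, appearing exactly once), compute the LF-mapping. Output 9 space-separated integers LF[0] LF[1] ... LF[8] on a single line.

Answer: 2 8 1 4 0 3 7 5 6

Derivation:
Char counts: '$':1, '5':1, 'B':1, 'a':1, 'b':1, 'd':1, 'e':1, 'g':1, 'r':1
C (first-col start): C('$')=0, C('5')=1, C('B')=2, C('a')=3, C('b')=4, C('d')=5, C('e')=6, C('g')=7, C('r')=8
L[0]='B': occ=0, LF[0]=C('B')+0=2+0=2
L[1]='r': occ=0, LF[1]=C('r')+0=8+0=8
L[2]='5': occ=0, LF[2]=C('5')+0=1+0=1
L[3]='b': occ=0, LF[3]=C('b')+0=4+0=4
L[4]='$': occ=0, LF[4]=C('$')+0=0+0=0
L[5]='a': occ=0, LF[5]=C('a')+0=3+0=3
L[6]='g': occ=0, LF[6]=C('g')+0=7+0=7
L[7]='d': occ=0, LF[7]=C('d')+0=5+0=5
L[8]='e': occ=0, LF[8]=C('e')+0=6+0=6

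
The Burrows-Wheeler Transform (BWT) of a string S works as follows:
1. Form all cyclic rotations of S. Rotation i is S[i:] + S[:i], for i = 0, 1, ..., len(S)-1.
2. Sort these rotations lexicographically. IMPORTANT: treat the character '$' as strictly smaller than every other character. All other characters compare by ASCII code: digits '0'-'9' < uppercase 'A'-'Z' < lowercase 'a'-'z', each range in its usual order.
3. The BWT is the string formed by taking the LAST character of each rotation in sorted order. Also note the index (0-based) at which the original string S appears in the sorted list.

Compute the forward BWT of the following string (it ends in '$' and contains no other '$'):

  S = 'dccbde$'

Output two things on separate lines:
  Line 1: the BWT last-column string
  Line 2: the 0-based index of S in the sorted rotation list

Answer: eccd$bd
4

Derivation:
All 7 rotations (rotation i = S[i:]+S[:i]):
  rot[0] = dccbde$
  rot[1] = ccbde$d
  rot[2] = cbde$dc
  rot[3] = bde$dcc
  rot[4] = de$dccb
  rot[5] = e$dccbd
  rot[6] = $dccbde
Sorted (with $ < everything):
  sorted[0] = $dccbde  (last char: 'e')
  sorted[1] = bde$dcc  (last char: 'c')
  sorted[2] = cbde$dc  (last char: 'c')
  sorted[3] = ccbde$d  (last char: 'd')
  sorted[4] = dccbde$  (last char: '$')
  sorted[5] = de$dccb  (last char: 'b')
  sorted[6] = e$dccbd  (last char: 'd')
Last column: eccd$bd
Original string S is at sorted index 4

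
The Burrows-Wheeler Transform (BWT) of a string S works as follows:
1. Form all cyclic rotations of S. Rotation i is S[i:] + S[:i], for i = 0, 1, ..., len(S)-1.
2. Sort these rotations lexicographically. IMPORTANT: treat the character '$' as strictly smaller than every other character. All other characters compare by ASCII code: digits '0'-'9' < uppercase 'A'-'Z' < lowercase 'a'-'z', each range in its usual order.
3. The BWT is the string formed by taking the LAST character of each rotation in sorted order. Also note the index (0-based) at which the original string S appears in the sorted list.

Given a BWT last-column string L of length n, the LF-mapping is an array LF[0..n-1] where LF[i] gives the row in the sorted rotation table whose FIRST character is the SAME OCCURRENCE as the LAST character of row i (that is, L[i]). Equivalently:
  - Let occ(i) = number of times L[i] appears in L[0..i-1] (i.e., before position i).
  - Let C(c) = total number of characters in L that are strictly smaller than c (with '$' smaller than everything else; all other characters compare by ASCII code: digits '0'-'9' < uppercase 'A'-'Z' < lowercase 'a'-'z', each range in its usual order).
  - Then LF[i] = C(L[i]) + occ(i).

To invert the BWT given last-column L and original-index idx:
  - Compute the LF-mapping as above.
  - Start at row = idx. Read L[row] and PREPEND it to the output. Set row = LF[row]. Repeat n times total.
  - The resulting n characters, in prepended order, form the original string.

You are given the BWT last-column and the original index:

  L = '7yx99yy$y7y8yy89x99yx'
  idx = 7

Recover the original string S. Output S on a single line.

Answer: 9y98y98xy9yx79yxyyy7$

Derivation:
LF mapping: 1 13 10 5 6 14 15 0 16 2 17 3 18 19 4 7 11 8 9 20 12
Walk LF starting at row 7, prepending L[row]:
  step 1: row=7, L[7]='$', prepend. Next row=LF[7]=0
  step 2: row=0, L[0]='7', prepend. Next row=LF[0]=1
  step 3: row=1, L[1]='y', prepend. Next row=LF[1]=13
  step 4: row=13, L[13]='y', prepend. Next row=LF[13]=19
  step 5: row=19, L[19]='y', prepend. Next row=LF[19]=20
  step 6: row=20, L[20]='x', prepend. Next row=LF[20]=12
  step 7: row=12, L[12]='y', prepend. Next row=LF[12]=18
  step 8: row=18, L[18]='9', prepend. Next row=LF[18]=9
  step 9: row=9, L[9]='7', prepend. Next row=LF[9]=2
  step 10: row=2, L[2]='x', prepend. Next row=LF[2]=10
  step 11: row=10, L[10]='y', prepend. Next row=LF[10]=17
  step 12: row=17, L[17]='9', prepend. Next row=LF[17]=8
  step 13: row=8, L[8]='y', prepend. Next row=LF[8]=16
  step 14: row=16, L[16]='x', prepend. Next row=LF[16]=11
  step 15: row=11, L[11]='8', prepend. Next row=LF[11]=3
  step 16: row=3, L[3]='9', prepend. Next row=LF[3]=5
  step 17: row=5, L[5]='y', prepend. Next row=LF[5]=14
  step 18: row=14, L[14]='8', prepend. Next row=LF[14]=4
  step 19: row=4, L[4]='9', prepend. Next row=LF[4]=6
  step 20: row=6, L[6]='y', prepend. Next row=LF[6]=15
  step 21: row=15, L[15]='9', prepend. Next row=LF[15]=7
Reversed output: 9y98y98xy9yx79yxyyy7$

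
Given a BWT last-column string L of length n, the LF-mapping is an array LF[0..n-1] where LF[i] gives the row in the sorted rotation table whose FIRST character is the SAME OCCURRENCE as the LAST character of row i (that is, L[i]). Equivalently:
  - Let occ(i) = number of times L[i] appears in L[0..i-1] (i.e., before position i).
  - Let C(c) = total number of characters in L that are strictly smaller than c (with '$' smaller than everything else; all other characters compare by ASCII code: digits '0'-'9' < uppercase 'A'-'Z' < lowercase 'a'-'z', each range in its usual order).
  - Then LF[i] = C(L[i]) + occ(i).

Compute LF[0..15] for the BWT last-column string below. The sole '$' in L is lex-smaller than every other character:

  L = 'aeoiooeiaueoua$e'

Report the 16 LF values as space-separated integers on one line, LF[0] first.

Char counts: '$':1, 'a':3, 'e':4, 'i':2, 'o':4, 'u':2
C (first-col start): C('$')=0, C('a')=1, C('e')=4, C('i')=8, C('o')=10, C('u')=14
L[0]='a': occ=0, LF[0]=C('a')+0=1+0=1
L[1]='e': occ=0, LF[1]=C('e')+0=4+0=4
L[2]='o': occ=0, LF[2]=C('o')+0=10+0=10
L[3]='i': occ=0, LF[3]=C('i')+0=8+0=8
L[4]='o': occ=1, LF[4]=C('o')+1=10+1=11
L[5]='o': occ=2, LF[5]=C('o')+2=10+2=12
L[6]='e': occ=1, LF[6]=C('e')+1=4+1=5
L[7]='i': occ=1, LF[7]=C('i')+1=8+1=9
L[8]='a': occ=1, LF[8]=C('a')+1=1+1=2
L[9]='u': occ=0, LF[9]=C('u')+0=14+0=14
L[10]='e': occ=2, LF[10]=C('e')+2=4+2=6
L[11]='o': occ=3, LF[11]=C('o')+3=10+3=13
L[12]='u': occ=1, LF[12]=C('u')+1=14+1=15
L[13]='a': occ=2, LF[13]=C('a')+2=1+2=3
L[14]='$': occ=0, LF[14]=C('$')+0=0+0=0
L[15]='e': occ=3, LF[15]=C('e')+3=4+3=7

Answer: 1 4 10 8 11 12 5 9 2 14 6 13 15 3 0 7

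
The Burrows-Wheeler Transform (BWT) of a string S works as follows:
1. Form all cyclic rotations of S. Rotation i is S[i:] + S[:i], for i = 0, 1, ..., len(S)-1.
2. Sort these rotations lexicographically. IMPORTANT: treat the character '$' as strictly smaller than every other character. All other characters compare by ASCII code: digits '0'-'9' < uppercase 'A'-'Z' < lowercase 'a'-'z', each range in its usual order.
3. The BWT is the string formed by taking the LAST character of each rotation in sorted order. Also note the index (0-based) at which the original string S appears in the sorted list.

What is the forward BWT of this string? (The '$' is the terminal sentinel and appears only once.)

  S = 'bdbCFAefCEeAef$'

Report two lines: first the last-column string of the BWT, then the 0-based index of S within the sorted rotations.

Answer: feFfbCCd$bEAAee
8

Derivation:
All 15 rotations (rotation i = S[i:]+S[:i]):
  rot[0] = bdbCFAefCEeAef$
  rot[1] = dbCFAefCEeAef$b
  rot[2] = bCFAefCEeAef$bd
  rot[3] = CFAefCEeAef$bdb
  rot[4] = FAefCEeAef$bdbC
  rot[5] = AefCEeAef$bdbCF
  rot[6] = efCEeAef$bdbCFA
  rot[7] = fCEeAef$bdbCFAe
  rot[8] = CEeAef$bdbCFAef
  rot[9] = EeAef$bdbCFAefC
  rot[10] = eAef$bdbCFAefCE
  rot[11] = Aef$bdbCFAefCEe
  rot[12] = ef$bdbCFAefCEeA
  rot[13] = f$bdbCFAefCEeAe
  rot[14] = $bdbCFAefCEeAef
Sorted (with $ < everything):
  sorted[0] = $bdbCFAefCEeAef  (last char: 'f')
  sorted[1] = Aef$bdbCFAefCEe  (last char: 'e')
  sorted[2] = AefCEeAef$bdbCF  (last char: 'F')
  sorted[3] = CEeAef$bdbCFAef  (last char: 'f')
  sorted[4] = CFAefCEeAef$bdb  (last char: 'b')
  sorted[5] = EeAef$bdbCFAefC  (last char: 'C')
  sorted[6] = FAefCEeAef$bdbC  (last char: 'C')
  sorted[7] = bCFAefCEeAef$bd  (last char: 'd')
  sorted[8] = bdbCFAefCEeAef$  (last char: '$')
  sorted[9] = dbCFAefCEeAef$b  (last char: 'b')
  sorted[10] = eAef$bdbCFAefCE  (last char: 'E')
  sorted[11] = ef$bdbCFAefCEeA  (last char: 'A')
  sorted[12] = efCEeAef$bdbCFA  (last char: 'A')
  sorted[13] = f$bdbCFAefCEeAe  (last char: 'e')
  sorted[14] = fCEeAef$bdbCFAe  (last char: 'e')
Last column: feFfbCCd$bEAAee
Original string S is at sorted index 8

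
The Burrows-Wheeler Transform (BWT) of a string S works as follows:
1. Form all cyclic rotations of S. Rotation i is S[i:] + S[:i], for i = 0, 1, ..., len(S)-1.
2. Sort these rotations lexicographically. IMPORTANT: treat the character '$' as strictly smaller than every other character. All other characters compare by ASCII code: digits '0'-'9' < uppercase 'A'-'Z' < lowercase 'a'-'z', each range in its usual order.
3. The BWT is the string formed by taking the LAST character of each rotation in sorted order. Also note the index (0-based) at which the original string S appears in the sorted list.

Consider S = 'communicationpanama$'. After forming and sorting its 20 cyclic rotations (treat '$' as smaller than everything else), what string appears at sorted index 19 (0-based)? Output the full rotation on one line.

All 20 rotations (rotation i = S[i:]+S[:i]):
  rot[0] = communicationpanama$
  rot[1] = ommunicationpanama$c
  rot[2] = mmunicationpanama$co
  rot[3] = municationpanama$com
  rot[4] = unicationpanama$comm
  rot[5] = nicationpanama$commu
  rot[6] = icationpanama$commun
  rot[7] = cationpanama$communi
  rot[8] = ationpanama$communic
  rot[9] = tionpanama$communica
  rot[10] = ionpanama$communicat
  rot[11] = onpanama$communicati
  rot[12] = npanama$communicatio
  rot[13] = panama$communication
  rot[14] = anama$communicationp
  rot[15] = nama$communicationpa
  rot[16] = ama$communicationpan
  rot[17] = ma$communicationpana
  rot[18] = a$communicationpanam
  rot[19] = $communicationpanama
Sorted (with $ < everything):
  sorted[0] = $communicationpanama
  sorted[1] = a$communicationpanam
  sorted[2] = ama$communicationpan
  sorted[3] = anama$communicationp
  sorted[4] = ationpanama$communic
  sorted[5] = cationpanama$communi
  sorted[6] = communicationpanama$
  sorted[7] = icationpanama$commun
  sorted[8] = ionpanama$communicat
  sorted[9] = ma$communicationpana
  sorted[10] = mmunicationpanama$co
  sorted[11] = municationpanama$com
  sorted[12] = nama$communicationpa
  sorted[13] = nicationpanama$commu
  sorted[14] = npanama$communicatio
  sorted[15] = ommunicationpanama$c
  sorted[16] = onpanama$communicati
  sorted[17] = panama$communication
  sorted[18] = tionpanama$communica
  sorted[19] = unicationpanama$comm
sorted[19] = unicationpanama$comm

Answer: unicationpanama$comm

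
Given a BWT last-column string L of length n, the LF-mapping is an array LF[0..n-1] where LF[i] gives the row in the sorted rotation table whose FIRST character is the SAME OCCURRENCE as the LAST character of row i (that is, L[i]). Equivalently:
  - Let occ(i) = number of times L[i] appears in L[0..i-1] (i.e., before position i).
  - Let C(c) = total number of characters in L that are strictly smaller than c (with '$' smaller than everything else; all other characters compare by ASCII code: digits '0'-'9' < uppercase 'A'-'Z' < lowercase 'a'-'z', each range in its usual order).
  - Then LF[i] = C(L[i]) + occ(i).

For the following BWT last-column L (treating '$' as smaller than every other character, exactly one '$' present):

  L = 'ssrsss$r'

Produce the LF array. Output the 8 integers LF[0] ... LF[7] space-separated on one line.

Char counts: '$':1, 'r':2, 's':5
C (first-col start): C('$')=0, C('r')=1, C('s')=3
L[0]='s': occ=0, LF[0]=C('s')+0=3+0=3
L[1]='s': occ=1, LF[1]=C('s')+1=3+1=4
L[2]='r': occ=0, LF[2]=C('r')+0=1+0=1
L[3]='s': occ=2, LF[3]=C('s')+2=3+2=5
L[4]='s': occ=3, LF[4]=C('s')+3=3+3=6
L[5]='s': occ=4, LF[5]=C('s')+4=3+4=7
L[6]='$': occ=0, LF[6]=C('$')+0=0+0=0
L[7]='r': occ=1, LF[7]=C('r')+1=1+1=2

Answer: 3 4 1 5 6 7 0 2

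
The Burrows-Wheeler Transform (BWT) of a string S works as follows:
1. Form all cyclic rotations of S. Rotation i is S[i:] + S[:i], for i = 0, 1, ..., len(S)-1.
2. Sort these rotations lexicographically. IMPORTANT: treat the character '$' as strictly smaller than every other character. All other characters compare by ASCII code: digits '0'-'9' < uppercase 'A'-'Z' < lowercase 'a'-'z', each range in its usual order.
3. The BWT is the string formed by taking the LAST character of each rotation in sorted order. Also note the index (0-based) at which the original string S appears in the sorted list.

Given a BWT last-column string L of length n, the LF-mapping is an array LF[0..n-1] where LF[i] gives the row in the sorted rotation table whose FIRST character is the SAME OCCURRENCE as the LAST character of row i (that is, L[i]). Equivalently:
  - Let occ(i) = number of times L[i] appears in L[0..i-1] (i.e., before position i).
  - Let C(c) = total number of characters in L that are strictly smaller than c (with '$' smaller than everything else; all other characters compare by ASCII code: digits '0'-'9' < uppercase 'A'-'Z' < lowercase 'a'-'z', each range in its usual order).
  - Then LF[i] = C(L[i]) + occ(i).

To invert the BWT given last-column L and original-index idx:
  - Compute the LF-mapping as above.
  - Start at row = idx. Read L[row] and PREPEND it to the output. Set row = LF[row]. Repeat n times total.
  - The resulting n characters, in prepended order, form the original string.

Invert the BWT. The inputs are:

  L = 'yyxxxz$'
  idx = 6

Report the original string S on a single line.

Answer: zyxxxy$

Derivation:
LF mapping: 4 5 1 2 3 6 0
Walk LF starting at row 6, prepending L[row]:
  step 1: row=6, L[6]='$', prepend. Next row=LF[6]=0
  step 2: row=0, L[0]='y', prepend. Next row=LF[0]=4
  step 3: row=4, L[4]='x', prepend. Next row=LF[4]=3
  step 4: row=3, L[3]='x', prepend. Next row=LF[3]=2
  step 5: row=2, L[2]='x', prepend. Next row=LF[2]=1
  step 6: row=1, L[1]='y', prepend. Next row=LF[1]=5
  step 7: row=5, L[5]='z', prepend. Next row=LF[5]=6
Reversed output: zyxxxy$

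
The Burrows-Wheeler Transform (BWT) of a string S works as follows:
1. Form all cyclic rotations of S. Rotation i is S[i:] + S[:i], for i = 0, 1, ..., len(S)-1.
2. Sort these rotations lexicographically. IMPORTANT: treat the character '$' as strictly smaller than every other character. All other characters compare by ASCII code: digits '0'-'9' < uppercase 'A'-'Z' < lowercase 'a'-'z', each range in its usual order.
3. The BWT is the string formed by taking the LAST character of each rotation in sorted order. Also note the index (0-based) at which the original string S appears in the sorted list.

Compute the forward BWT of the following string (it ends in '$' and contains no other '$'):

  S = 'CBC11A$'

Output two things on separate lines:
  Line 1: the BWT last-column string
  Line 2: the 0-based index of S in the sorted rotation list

All 7 rotations (rotation i = S[i:]+S[:i]):
  rot[0] = CBC11A$
  rot[1] = BC11A$C
  rot[2] = C11A$CB
  rot[3] = 11A$CBC
  rot[4] = 1A$CBC1
  rot[5] = A$CBC11
  rot[6] = $CBC11A
Sorted (with $ < everything):
  sorted[0] = $CBC11A  (last char: 'A')
  sorted[1] = 11A$CBC  (last char: 'C')
  sorted[2] = 1A$CBC1  (last char: '1')
  sorted[3] = A$CBC11  (last char: '1')
  sorted[4] = BC11A$C  (last char: 'C')
  sorted[5] = C11A$CB  (last char: 'B')
  sorted[6] = CBC11A$  (last char: '$')
Last column: AC11CB$
Original string S is at sorted index 6

Answer: AC11CB$
6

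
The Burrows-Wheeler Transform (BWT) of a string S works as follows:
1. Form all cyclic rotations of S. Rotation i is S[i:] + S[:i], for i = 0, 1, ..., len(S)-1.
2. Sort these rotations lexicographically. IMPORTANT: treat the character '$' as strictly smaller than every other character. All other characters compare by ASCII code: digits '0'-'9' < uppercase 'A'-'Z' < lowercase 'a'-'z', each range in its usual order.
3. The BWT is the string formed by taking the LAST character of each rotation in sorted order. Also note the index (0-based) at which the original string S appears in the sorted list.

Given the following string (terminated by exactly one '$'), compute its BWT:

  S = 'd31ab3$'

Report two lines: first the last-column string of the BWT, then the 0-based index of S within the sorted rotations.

Answer: 33bd1a$
6

Derivation:
All 7 rotations (rotation i = S[i:]+S[:i]):
  rot[0] = d31ab3$
  rot[1] = 31ab3$d
  rot[2] = 1ab3$d3
  rot[3] = ab3$d31
  rot[4] = b3$d31a
  rot[5] = 3$d31ab
  rot[6] = $d31ab3
Sorted (with $ < everything):
  sorted[0] = $d31ab3  (last char: '3')
  sorted[1] = 1ab3$d3  (last char: '3')
  sorted[2] = 3$d31ab  (last char: 'b')
  sorted[3] = 31ab3$d  (last char: 'd')
  sorted[4] = ab3$d31  (last char: '1')
  sorted[5] = b3$d31a  (last char: 'a')
  sorted[6] = d31ab3$  (last char: '$')
Last column: 33bd1a$
Original string S is at sorted index 6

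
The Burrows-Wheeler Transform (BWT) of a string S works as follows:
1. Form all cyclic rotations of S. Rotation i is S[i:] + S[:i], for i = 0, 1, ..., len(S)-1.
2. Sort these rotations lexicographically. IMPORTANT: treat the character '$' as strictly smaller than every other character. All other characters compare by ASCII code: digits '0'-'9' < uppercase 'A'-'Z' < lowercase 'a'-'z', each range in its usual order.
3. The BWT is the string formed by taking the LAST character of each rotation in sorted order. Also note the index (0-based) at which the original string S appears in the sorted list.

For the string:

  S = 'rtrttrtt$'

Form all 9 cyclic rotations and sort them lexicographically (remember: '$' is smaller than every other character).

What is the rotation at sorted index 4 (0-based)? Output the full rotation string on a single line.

All 9 rotations (rotation i = S[i:]+S[:i]):
  rot[0] = rtrttrtt$
  rot[1] = trttrtt$r
  rot[2] = rttrtt$rt
  rot[3] = ttrtt$rtr
  rot[4] = trtt$rtrt
  rot[5] = rtt$rtrtt
  rot[6] = tt$rtrttr
  rot[7] = t$rtrttrt
  rot[8] = $rtrttrtt
Sorted (with $ < everything):
  sorted[0] = $rtrttrtt
  sorted[1] = rtrttrtt$
  sorted[2] = rtt$rtrtt
  sorted[3] = rttrtt$rt
  sorted[4] = t$rtrttrt
  sorted[5] = trtt$rtrt
  sorted[6] = trttrtt$r
  sorted[7] = tt$rtrttr
  sorted[8] = ttrtt$rtr
sorted[4] = t$rtrttrt

Answer: t$rtrttrt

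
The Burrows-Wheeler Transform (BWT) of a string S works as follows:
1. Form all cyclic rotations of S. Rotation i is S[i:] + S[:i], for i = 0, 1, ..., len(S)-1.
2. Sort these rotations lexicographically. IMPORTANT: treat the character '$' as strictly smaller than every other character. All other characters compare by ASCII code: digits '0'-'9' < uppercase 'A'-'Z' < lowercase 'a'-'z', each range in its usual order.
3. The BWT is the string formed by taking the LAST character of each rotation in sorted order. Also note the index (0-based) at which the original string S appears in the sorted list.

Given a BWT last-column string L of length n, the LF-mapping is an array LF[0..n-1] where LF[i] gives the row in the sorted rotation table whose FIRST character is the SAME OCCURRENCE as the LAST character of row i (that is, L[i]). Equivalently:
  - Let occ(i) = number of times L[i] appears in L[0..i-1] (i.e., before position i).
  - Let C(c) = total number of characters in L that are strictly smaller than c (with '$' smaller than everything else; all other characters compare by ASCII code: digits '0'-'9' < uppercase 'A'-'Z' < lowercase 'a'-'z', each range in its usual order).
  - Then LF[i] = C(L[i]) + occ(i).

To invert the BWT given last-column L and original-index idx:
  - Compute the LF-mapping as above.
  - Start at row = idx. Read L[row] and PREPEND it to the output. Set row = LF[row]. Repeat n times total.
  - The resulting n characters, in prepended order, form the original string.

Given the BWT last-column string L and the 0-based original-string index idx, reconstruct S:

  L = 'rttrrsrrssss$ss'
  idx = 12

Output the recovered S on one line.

Answer: strrrsrssssstr$

Derivation:
LF mapping: 1 13 14 2 3 6 4 5 7 8 9 10 0 11 12
Walk LF starting at row 12, prepending L[row]:
  step 1: row=12, L[12]='$', prepend. Next row=LF[12]=0
  step 2: row=0, L[0]='r', prepend. Next row=LF[0]=1
  step 3: row=1, L[1]='t', prepend. Next row=LF[1]=13
  step 4: row=13, L[13]='s', prepend. Next row=LF[13]=11
  step 5: row=11, L[11]='s', prepend. Next row=LF[11]=10
  step 6: row=10, L[10]='s', prepend. Next row=LF[10]=9
  step 7: row=9, L[9]='s', prepend. Next row=LF[9]=8
  step 8: row=8, L[8]='s', prepend. Next row=LF[8]=7
  step 9: row=7, L[7]='r', prepend. Next row=LF[7]=5
  step 10: row=5, L[5]='s', prepend. Next row=LF[5]=6
  step 11: row=6, L[6]='r', prepend. Next row=LF[6]=4
  step 12: row=4, L[4]='r', prepend. Next row=LF[4]=3
  step 13: row=3, L[3]='r', prepend. Next row=LF[3]=2
  step 14: row=2, L[2]='t', prepend. Next row=LF[2]=14
  step 15: row=14, L[14]='s', prepend. Next row=LF[14]=12
Reversed output: strrrsrssssstr$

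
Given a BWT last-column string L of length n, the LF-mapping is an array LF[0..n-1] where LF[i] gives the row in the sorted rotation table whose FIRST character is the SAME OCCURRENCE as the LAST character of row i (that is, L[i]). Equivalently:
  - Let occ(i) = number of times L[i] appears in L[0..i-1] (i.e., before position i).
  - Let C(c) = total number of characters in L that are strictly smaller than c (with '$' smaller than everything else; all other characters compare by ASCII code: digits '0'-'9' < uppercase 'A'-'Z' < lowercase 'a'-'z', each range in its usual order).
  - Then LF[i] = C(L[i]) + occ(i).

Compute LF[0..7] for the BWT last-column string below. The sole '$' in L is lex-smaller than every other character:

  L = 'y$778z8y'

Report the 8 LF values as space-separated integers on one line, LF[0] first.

Answer: 5 0 1 2 3 7 4 6

Derivation:
Char counts: '$':1, '7':2, '8':2, 'y':2, 'z':1
C (first-col start): C('$')=0, C('7')=1, C('8')=3, C('y')=5, C('z')=7
L[0]='y': occ=0, LF[0]=C('y')+0=5+0=5
L[1]='$': occ=0, LF[1]=C('$')+0=0+0=0
L[2]='7': occ=0, LF[2]=C('7')+0=1+0=1
L[3]='7': occ=1, LF[3]=C('7')+1=1+1=2
L[4]='8': occ=0, LF[4]=C('8')+0=3+0=3
L[5]='z': occ=0, LF[5]=C('z')+0=7+0=7
L[6]='8': occ=1, LF[6]=C('8')+1=3+1=4
L[7]='y': occ=1, LF[7]=C('y')+1=5+1=6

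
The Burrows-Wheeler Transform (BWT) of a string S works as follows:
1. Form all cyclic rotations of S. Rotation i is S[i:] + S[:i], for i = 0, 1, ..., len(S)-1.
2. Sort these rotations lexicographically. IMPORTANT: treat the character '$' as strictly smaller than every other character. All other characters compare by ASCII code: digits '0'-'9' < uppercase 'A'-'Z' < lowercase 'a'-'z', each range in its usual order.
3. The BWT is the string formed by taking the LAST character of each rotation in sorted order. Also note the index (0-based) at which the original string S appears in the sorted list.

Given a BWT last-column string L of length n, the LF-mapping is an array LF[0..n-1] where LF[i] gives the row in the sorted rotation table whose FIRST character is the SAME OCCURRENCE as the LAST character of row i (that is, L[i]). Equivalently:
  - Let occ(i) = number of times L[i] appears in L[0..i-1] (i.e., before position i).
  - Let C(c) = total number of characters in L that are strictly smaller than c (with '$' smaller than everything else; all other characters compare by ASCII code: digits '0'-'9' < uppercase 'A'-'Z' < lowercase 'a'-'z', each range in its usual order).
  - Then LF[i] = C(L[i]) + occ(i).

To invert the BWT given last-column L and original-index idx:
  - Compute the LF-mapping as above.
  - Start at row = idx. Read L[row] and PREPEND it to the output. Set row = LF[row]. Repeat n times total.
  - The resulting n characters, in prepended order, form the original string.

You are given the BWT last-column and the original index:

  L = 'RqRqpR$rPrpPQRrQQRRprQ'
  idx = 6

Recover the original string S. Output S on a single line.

LF mapping: 7 16 8 17 13 9 0 18 1 19 14 2 3 10 20 4 5 11 12 15 21 6
Walk LF starting at row 6, prepending L[row]:
  step 1: row=6, L[6]='$', prepend. Next row=LF[6]=0
  step 2: row=0, L[0]='R', prepend. Next row=LF[0]=7
  step 3: row=7, L[7]='r', prepend. Next row=LF[7]=18
  step 4: row=18, L[18]='R', prepend. Next row=LF[18]=12
  step 5: row=12, L[12]='Q', prepend. Next row=LF[12]=3
  step 6: row=3, L[3]='q', prepend. Next row=LF[3]=17
  step 7: row=17, L[17]='R', prepend. Next row=LF[17]=11
  step 8: row=11, L[11]='P', prepend. Next row=LF[11]=2
  step 9: row=2, L[2]='R', prepend. Next row=LF[2]=8
  step 10: row=8, L[8]='P', prepend. Next row=LF[8]=1
  step 11: row=1, L[1]='q', prepend. Next row=LF[1]=16
  step 12: row=16, L[16]='Q', prepend. Next row=LF[16]=5
  step 13: row=5, L[5]='R', prepend. Next row=LF[5]=9
  step 14: row=9, L[9]='r', prepend. Next row=LF[9]=19
  step 15: row=19, L[19]='p', prepend. Next row=LF[19]=15
  step 16: row=15, L[15]='Q', prepend. Next row=LF[15]=4
  step 17: row=4, L[4]='p', prepend. Next row=LF[4]=13
  step 18: row=13, L[13]='R', prepend. Next row=LF[13]=10
  step 19: row=10, L[10]='p', prepend. Next row=LF[10]=14
  step 20: row=14, L[14]='r', prepend. Next row=LF[14]=20
  step 21: row=20, L[20]='r', prepend. Next row=LF[20]=21
  step 22: row=21, L[21]='Q', prepend. Next row=LF[21]=6
Reversed output: QrrpRpQprRQqPRPRqQRrR$

Answer: QrrpRpQprRQqPRPRqQRrR$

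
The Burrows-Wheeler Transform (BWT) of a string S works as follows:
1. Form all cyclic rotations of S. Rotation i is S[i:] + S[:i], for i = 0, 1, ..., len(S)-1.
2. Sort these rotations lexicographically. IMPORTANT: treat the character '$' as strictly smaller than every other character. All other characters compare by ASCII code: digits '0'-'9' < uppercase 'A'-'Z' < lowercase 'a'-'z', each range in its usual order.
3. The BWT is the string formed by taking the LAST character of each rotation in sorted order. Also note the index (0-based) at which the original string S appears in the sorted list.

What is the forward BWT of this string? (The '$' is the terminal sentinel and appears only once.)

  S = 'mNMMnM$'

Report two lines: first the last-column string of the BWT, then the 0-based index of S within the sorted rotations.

Answer: MnNMm$M
5

Derivation:
All 7 rotations (rotation i = S[i:]+S[:i]):
  rot[0] = mNMMnM$
  rot[1] = NMMnM$m
  rot[2] = MMnM$mN
  rot[3] = MnM$mNM
  rot[4] = nM$mNMM
  rot[5] = M$mNMMn
  rot[6] = $mNMMnM
Sorted (with $ < everything):
  sorted[0] = $mNMMnM  (last char: 'M')
  sorted[1] = M$mNMMn  (last char: 'n')
  sorted[2] = MMnM$mN  (last char: 'N')
  sorted[3] = MnM$mNM  (last char: 'M')
  sorted[4] = NMMnM$m  (last char: 'm')
  sorted[5] = mNMMnM$  (last char: '$')
  sorted[6] = nM$mNMM  (last char: 'M')
Last column: MnNMm$M
Original string S is at sorted index 5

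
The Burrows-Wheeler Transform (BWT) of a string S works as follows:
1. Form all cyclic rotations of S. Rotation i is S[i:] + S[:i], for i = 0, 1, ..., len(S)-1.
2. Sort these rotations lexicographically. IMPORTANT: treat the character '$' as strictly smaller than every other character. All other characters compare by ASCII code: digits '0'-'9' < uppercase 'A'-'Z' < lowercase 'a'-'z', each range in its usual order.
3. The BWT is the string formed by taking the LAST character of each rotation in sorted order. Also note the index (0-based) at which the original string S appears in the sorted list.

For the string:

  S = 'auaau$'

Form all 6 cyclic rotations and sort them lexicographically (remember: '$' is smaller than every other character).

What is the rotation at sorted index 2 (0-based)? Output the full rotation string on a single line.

Answer: au$aua

Derivation:
All 6 rotations (rotation i = S[i:]+S[:i]):
  rot[0] = auaau$
  rot[1] = uaau$a
  rot[2] = aau$au
  rot[3] = au$aua
  rot[4] = u$auaa
  rot[5] = $auaau
Sorted (with $ < everything):
  sorted[0] = $auaau
  sorted[1] = aau$au
  sorted[2] = au$aua
  sorted[3] = auaau$
  sorted[4] = u$auaa
  sorted[5] = uaau$a
sorted[2] = au$aua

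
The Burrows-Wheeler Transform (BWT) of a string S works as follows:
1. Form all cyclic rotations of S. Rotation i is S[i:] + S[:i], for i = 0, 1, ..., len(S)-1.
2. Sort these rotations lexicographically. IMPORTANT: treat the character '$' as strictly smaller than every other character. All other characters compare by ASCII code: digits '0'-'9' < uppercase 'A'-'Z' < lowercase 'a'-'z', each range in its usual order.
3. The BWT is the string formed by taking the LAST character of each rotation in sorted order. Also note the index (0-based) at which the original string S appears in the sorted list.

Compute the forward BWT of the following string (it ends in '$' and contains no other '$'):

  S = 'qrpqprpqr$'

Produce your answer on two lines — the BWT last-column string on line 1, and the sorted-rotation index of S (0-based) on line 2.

All 10 rotations (rotation i = S[i:]+S[:i]):
  rot[0] = qrpqprpqr$
  rot[1] = rpqprpqr$q
  rot[2] = pqprpqr$qr
  rot[3] = qprpqr$qrp
  rot[4] = prpqr$qrpq
  rot[5] = rpqr$qrpqp
  rot[6] = pqr$qrpqpr
  rot[7] = qr$qrpqprp
  rot[8] = r$qrpqprpq
  rot[9] = $qrpqprpqr
Sorted (with $ < everything):
  sorted[0] = $qrpqprpqr  (last char: 'r')
  sorted[1] = pqprpqr$qr  (last char: 'r')
  sorted[2] = pqr$qrpqpr  (last char: 'r')
  sorted[3] = prpqr$qrpq  (last char: 'q')
  sorted[4] = qprpqr$qrp  (last char: 'p')
  sorted[5] = qr$qrpqprp  (last char: 'p')
  sorted[6] = qrpqprpqr$  (last char: '$')
  sorted[7] = r$qrpqprpq  (last char: 'q')
  sorted[8] = rpqprpqr$q  (last char: 'q')
  sorted[9] = rpqr$qrpqp  (last char: 'p')
Last column: rrrqpp$qqp
Original string S is at sorted index 6

Answer: rrrqpp$qqp
6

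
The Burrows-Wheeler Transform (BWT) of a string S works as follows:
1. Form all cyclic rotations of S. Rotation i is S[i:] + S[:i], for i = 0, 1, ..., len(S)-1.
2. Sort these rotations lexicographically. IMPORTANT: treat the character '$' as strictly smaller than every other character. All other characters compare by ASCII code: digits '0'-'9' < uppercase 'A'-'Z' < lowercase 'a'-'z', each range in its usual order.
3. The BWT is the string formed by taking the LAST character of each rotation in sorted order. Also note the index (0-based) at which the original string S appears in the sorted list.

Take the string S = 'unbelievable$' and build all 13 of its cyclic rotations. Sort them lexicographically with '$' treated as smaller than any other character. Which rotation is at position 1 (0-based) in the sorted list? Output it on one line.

Answer: able$unbeliev

Derivation:
All 13 rotations (rotation i = S[i:]+S[:i]):
  rot[0] = unbelievable$
  rot[1] = nbelievable$u
  rot[2] = believable$un
  rot[3] = elievable$unb
  rot[4] = lievable$unbe
  rot[5] = ievable$unbel
  rot[6] = evable$unbeli
  rot[7] = vable$unbelie
  rot[8] = able$unbeliev
  rot[9] = ble$unbelieva
  rot[10] = le$unbelievab
  rot[11] = e$unbelievabl
  rot[12] = $unbelievable
Sorted (with $ < everything):
  sorted[0] = $unbelievable
  sorted[1] = able$unbeliev
  sorted[2] = believable$un
  sorted[3] = ble$unbelieva
  sorted[4] = e$unbelievabl
  sorted[5] = elievable$unb
  sorted[6] = evable$unbeli
  sorted[7] = ievable$unbel
  sorted[8] = le$unbelievab
  sorted[9] = lievable$unbe
  sorted[10] = nbelievable$u
  sorted[11] = unbelievable$
  sorted[12] = vable$unbelie
sorted[1] = able$unbeliev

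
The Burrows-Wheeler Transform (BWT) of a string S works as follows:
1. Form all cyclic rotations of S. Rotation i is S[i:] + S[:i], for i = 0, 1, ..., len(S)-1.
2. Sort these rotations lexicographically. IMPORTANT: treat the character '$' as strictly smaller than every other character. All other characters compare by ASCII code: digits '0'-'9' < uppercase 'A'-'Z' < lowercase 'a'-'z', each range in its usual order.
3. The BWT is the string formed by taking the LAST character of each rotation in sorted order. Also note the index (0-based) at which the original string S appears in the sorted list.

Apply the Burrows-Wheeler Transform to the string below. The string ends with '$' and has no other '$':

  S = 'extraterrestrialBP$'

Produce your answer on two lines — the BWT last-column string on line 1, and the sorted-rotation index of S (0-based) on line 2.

Answer: PlBirtr$ratrteeaxse
7

Derivation:
All 19 rotations (rotation i = S[i:]+S[:i]):
  rot[0] = extraterrestrialBP$
  rot[1] = xtraterrestrialBP$e
  rot[2] = traterrestrialBP$ex
  rot[3] = raterrestrialBP$ext
  rot[4] = aterrestrialBP$extr
  rot[5] = terrestrialBP$extra
  rot[6] = errestrialBP$extrat
  rot[7] = rrestrialBP$extrate
  rot[8] = restrialBP$extrater
  rot[9] = estrialBP$extraterr
  rot[10] = strialBP$extraterre
  rot[11] = trialBP$extraterres
  rot[12] = rialBP$extraterrest
  rot[13] = ialBP$extraterrestr
  rot[14] = alBP$extraterrestri
  rot[15] = lBP$extraterrestria
  rot[16] = BP$extraterrestrial
  rot[17] = P$extraterrestrialB
  rot[18] = $extraterrestrialBP
Sorted (with $ < everything):
  sorted[0] = $extraterrestrialBP  (last char: 'P')
  sorted[1] = BP$extraterrestrial  (last char: 'l')
  sorted[2] = P$extraterrestrialB  (last char: 'B')
  sorted[3] = alBP$extraterrestri  (last char: 'i')
  sorted[4] = aterrestrialBP$extr  (last char: 'r')
  sorted[5] = errestrialBP$extrat  (last char: 't')
  sorted[6] = estrialBP$extraterr  (last char: 'r')
  sorted[7] = extraterrestrialBP$  (last char: '$')
  sorted[8] = ialBP$extraterrestr  (last char: 'r')
  sorted[9] = lBP$extraterrestria  (last char: 'a')
  sorted[10] = raterrestrialBP$ext  (last char: 't')
  sorted[11] = restrialBP$extrater  (last char: 'r')
  sorted[12] = rialBP$extraterrest  (last char: 't')
  sorted[13] = rrestrialBP$extrate  (last char: 'e')
  sorted[14] = strialBP$extraterre  (last char: 'e')
  sorted[15] = terrestrialBP$extra  (last char: 'a')
  sorted[16] = traterrestrialBP$ex  (last char: 'x')
  sorted[17] = trialBP$extraterres  (last char: 's')
  sorted[18] = xtraterrestrialBP$e  (last char: 'e')
Last column: PlBirtr$ratrteeaxse
Original string S is at sorted index 7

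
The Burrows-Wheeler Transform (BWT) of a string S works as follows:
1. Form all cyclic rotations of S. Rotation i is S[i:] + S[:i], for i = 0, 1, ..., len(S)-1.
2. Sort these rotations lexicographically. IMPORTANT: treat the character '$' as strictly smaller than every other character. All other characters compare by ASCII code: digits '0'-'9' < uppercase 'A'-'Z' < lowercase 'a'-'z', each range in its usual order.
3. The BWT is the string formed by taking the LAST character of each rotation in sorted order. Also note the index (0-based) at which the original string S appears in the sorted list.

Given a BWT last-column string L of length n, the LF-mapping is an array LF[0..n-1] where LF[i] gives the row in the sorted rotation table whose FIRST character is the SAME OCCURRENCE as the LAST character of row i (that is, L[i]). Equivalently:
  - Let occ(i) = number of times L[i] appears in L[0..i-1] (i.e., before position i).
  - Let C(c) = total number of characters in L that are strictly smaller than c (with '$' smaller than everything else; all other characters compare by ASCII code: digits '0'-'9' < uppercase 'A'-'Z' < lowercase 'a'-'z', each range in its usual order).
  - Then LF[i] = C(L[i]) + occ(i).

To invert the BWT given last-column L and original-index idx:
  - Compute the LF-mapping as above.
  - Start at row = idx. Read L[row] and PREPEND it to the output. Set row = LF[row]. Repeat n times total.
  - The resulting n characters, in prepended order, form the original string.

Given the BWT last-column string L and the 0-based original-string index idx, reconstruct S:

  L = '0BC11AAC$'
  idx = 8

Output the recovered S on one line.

Answer: CC11AAB0$

Derivation:
LF mapping: 1 6 7 2 3 4 5 8 0
Walk LF starting at row 8, prepending L[row]:
  step 1: row=8, L[8]='$', prepend. Next row=LF[8]=0
  step 2: row=0, L[0]='0', prepend. Next row=LF[0]=1
  step 3: row=1, L[1]='B', prepend. Next row=LF[1]=6
  step 4: row=6, L[6]='A', prepend. Next row=LF[6]=5
  step 5: row=5, L[5]='A', prepend. Next row=LF[5]=4
  step 6: row=4, L[4]='1', prepend. Next row=LF[4]=3
  step 7: row=3, L[3]='1', prepend. Next row=LF[3]=2
  step 8: row=2, L[2]='C', prepend. Next row=LF[2]=7
  step 9: row=7, L[7]='C', prepend. Next row=LF[7]=8
Reversed output: CC11AAB0$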